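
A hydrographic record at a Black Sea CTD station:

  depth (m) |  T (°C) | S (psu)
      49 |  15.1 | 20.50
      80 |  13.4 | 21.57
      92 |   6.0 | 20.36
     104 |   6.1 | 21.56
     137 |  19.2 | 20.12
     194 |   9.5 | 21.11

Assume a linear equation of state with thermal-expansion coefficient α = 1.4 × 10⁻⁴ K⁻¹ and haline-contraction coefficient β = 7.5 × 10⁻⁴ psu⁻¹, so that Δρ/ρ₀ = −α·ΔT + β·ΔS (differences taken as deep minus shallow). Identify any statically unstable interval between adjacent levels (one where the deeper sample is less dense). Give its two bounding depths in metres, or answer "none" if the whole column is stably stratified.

Evaluate Δρ/ρ₀ = −αΔT + βΔS across each adjacent pair:
  49–80 m: −αΔT+βΔS = −(1.4 × 10⁻⁴)(-1.7)+(7.5 × 10⁻⁴)(+1.07) = 1.0 × 10⁻³ → stable
  80–92 m: −αΔT+βΔS = −(1.4 × 10⁻⁴)(-7.4)+(7.5 × 10⁻⁴)(-1.21) = 1.3 × 10⁻⁴ → stable
  92–104 m: −αΔT+βΔS = −(1.4 × 10⁻⁴)(+0.1)+(7.5 × 10⁻⁴)(+1.20) = 8.9 × 10⁻⁴ → stable
  104–137 m: −αΔT+βΔS = −(1.4 × 10⁻⁴)(+13.1)+(7.5 × 10⁻⁴)(-1.44) = -2.9 × 10⁻³ → UNSTABLE
  137–194 m: −αΔT+βΔS = −(1.4 × 10⁻⁴)(-9.7)+(7.5 × 10⁻⁴)(+0.99) = 2.1 × 10⁻³ → stable
The 104–137 m interval has Δρ < 0: lighter water underlies denser water.

104–137 m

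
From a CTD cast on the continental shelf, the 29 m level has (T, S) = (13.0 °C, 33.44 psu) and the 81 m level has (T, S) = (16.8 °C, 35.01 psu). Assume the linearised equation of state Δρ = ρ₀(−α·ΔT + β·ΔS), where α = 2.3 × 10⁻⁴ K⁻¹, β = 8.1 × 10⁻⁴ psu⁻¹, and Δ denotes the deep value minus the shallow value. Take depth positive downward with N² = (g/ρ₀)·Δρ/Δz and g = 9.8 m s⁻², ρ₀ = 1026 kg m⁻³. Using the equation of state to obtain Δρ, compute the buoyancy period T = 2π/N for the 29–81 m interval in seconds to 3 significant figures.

ΔT = +3.8 K, ΔS = +1.57 psu (deep − shallow).
Δρ/ρ₀ = −αΔT + βΔS = -8.74 × 10⁻⁴ + 1.2717 × 10⁻³ = 3.977 × 10⁻⁴, so Δρ ≈ 0.4080 kg m⁻³.
N² = (g/ρ₀)·Δρ/Δz = g·(Δρ/ρ₀)/Δz = 9.8 × 3.977 × 10⁻⁴ / 52 = 7.4951 × 10⁻⁵ s⁻².
N = √(7.4951 × 10⁻⁵) = 8.6574 × 10⁻³ rad s⁻¹ → T = 2π/N = 725.76 s ≈ 726 s.

726 s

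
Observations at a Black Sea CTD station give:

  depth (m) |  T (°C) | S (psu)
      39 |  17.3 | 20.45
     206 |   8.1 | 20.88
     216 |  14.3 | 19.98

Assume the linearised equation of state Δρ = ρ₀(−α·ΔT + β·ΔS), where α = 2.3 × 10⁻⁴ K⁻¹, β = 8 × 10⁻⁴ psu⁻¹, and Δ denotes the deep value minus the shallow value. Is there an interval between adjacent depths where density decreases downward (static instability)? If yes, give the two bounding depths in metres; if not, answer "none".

Evaluate Δρ/ρ₀ = −αΔT + βΔS across each adjacent pair:
  39–206 m: −αΔT+βΔS = −(2.3 × 10⁻⁴)(-9.2)+(8 × 10⁻⁴)(+0.43) = 2.5 × 10⁻³ → stable
  206–216 m: −αΔT+βΔS = −(2.3 × 10⁻⁴)(+6.2)+(8 × 10⁻⁴)(-0.90) = -2.1 × 10⁻³ → UNSTABLE
The 206–216 m interval has Δρ < 0: lighter water underlies denser water.

206–216 m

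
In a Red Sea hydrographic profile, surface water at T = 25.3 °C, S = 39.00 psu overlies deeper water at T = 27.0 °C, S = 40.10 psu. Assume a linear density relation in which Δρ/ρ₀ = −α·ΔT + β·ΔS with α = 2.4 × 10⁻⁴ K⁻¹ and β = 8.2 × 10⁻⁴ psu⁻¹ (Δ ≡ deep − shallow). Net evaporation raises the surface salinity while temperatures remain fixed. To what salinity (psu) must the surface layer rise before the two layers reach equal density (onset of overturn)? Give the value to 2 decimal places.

39.60 psu

Neutral buoyancy requires −α(T_deep − T_surf) + β(S_deep − S_surf′) = 0.
S_surf′ = S_deep − (α/β)·ΔT = 40.10 − (2.4 × 10⁻⁴/8.2 × 10⁻⁴)·(+1.7) = 39.6024 psu.
Increase required: 39.6024 − 39.00 = 0.6024 psu.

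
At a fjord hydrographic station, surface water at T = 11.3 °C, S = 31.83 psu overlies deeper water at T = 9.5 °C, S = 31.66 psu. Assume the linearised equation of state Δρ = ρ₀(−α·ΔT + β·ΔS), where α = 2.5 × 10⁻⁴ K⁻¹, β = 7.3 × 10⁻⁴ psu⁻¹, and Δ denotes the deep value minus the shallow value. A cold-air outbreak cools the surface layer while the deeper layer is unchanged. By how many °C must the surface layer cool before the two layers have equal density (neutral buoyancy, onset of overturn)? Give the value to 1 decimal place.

Neutral buoyancy requires Δρ = 0, i.e. −α(T_deep − T_surf′) + β(S_deep − S_surf) = 0.
T_surf′ = T_deep − (β/α)·ΔS = 9.5 − (7.3 × 10⁻⁴/2.5 × 10⁻⁴)·(-0.17) = 9.996 °C.
Cooling required: 11.3 − (9.996) = 1.304 °C.

1.3 °C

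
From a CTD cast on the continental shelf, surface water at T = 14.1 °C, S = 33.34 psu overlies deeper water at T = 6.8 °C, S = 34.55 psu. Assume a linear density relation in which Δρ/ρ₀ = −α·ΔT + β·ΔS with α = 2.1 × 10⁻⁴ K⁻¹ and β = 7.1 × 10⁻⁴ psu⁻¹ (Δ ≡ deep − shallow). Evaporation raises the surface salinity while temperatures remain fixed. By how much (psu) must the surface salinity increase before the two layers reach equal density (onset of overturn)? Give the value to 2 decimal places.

Neutral buoyancy requires −α(T_deep − T_surf) + β(S_deep − S_surf′) = 0.
S_surf′ = S_deep − (α/β)·ΔT = 34.55 − (2.1 × 10⁻⁴/7.1 × 10⁻⁴)·(-7.3) = 36.7092 psu.
Increase required: 36.7092 − 33.34 = 3.3692 psu.

3.37 psu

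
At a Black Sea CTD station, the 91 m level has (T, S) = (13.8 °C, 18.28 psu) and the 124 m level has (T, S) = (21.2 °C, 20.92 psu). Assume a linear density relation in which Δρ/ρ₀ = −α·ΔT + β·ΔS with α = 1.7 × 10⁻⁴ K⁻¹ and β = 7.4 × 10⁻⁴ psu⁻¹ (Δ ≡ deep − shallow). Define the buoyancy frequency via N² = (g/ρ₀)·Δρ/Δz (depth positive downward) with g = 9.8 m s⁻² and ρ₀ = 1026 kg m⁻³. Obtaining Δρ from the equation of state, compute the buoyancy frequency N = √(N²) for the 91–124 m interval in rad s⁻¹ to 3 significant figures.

ΔT = +7.4 K, ΔS = +2.64 psu (deep − shallow).
Δρ/ρ₀ = −αΔT + βΔS = -1.258 × 10⁻³ + 1.9536 × 10⁻³ = 6.956 × 10⁻⁴, so Δρ ≈ 0.7137 kg m⁻³.
N² = (g/ρ₀)·Δρ/Δz = g·(Δρ/ρ₀)/Δz = 9.8 × 6.956 × 10⁻⁴ / 33 = 2.0657 × 10⁻⁴ s⁻².
N = √(2.0657 × 10⁻⁴) = 0.014373 rad s⁻¹ ≈ 0.0144 rad s⁻¹.

0.0144 rad s⁻¹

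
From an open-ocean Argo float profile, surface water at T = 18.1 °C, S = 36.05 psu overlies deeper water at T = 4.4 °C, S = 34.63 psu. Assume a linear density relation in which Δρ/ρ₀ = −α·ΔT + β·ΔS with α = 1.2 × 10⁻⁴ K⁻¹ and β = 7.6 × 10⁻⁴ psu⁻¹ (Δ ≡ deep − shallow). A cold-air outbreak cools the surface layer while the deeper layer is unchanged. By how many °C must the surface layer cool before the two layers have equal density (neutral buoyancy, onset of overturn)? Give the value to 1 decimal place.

Neutral buoyancy requires Δρ = 0, i.e. −α(T_deep − T_surf′) + β(S_deep − S_surf) = 0.
T_surf′ = T_deep − (β/α)·ΔS = 4.4 − (7.6 × 10⁻⁴/1.2 × 10⁻⁴)·(-1.42) = 13.393 °C.
Cooling required: 18.1 − (13.393) = 4.707 °C.

4.7 °C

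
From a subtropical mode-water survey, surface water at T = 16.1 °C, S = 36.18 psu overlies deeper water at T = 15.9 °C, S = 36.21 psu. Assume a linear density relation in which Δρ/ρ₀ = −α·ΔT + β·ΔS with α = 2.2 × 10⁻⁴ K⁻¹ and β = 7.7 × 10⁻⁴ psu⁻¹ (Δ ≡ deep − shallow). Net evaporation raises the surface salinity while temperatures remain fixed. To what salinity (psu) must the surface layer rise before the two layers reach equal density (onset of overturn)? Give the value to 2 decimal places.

36.27 psu

Neutral buoyancy requires −α(T_deep − T_surf) + β(S_deep − S_surf′) = 0.
S_surf′ = S_deep − (α/β)·ΔT = 36.21 − (2.2 × 10⁻⁴/7.7 × 10⁻⁴)·(-0.2) = 36.2671 psu.
Increase required: 36.2671 − 36.18 = 0.0871 psu.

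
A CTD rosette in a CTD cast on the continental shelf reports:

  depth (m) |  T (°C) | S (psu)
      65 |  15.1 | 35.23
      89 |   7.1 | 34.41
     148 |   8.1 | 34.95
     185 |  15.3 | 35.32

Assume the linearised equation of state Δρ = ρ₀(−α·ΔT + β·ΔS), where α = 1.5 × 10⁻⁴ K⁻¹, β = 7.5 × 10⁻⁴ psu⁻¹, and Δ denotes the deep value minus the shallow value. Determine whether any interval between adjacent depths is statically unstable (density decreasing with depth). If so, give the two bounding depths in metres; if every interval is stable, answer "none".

148–185 m

Evaluate Δρ/ρ₀ = −αΔT + βΔS across each adjacent pair:
  65–89 m: −αΔT+βΔS = −(1.5 × 10⁻⁴)(-8.0)+(7.5 × 10⁻⁴)(-0.82) = 5.8 × 10⁻⁴ → stable
  89–148 m: −αΔT+βΔS = −(1.5 × 10⁻⁴)(+1.0)+(7.5 × 10⁻⁴)(+0.54) = 2.6 × 10⁻⁴ → stable
  148–185 m: −αΔT+βΔS = −(1.5 × 10⁻⁴)(+7.2)+(7.5 × 10⁻⁴)(+0.37) = -8.0 × 10⁻⁴ → UNSTABLE
The 148–185 m interval has Δρ < 0: lighter water underlies denser water.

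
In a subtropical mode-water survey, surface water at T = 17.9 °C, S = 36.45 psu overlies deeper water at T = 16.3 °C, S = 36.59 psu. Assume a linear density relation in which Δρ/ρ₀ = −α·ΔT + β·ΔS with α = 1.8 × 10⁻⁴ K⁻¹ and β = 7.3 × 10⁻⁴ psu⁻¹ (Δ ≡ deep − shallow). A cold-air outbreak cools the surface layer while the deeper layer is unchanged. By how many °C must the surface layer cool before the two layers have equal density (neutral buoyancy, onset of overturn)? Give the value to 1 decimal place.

Neutral buoyancy requires Δρ = 0, i.e. −α(T_deep − T_surf′) + β(S_deep − S_surf) = 0.
T_surf′ = T_deep − (β/α)·ΔS = 16.3 − (7.3 × 10⁻⁴/1.8 × 10⁻⁴)·(+0.14) = 15.732 °C.
Cooling required: 17.9 − (15.732) = 2.168 °C.

2.2 °C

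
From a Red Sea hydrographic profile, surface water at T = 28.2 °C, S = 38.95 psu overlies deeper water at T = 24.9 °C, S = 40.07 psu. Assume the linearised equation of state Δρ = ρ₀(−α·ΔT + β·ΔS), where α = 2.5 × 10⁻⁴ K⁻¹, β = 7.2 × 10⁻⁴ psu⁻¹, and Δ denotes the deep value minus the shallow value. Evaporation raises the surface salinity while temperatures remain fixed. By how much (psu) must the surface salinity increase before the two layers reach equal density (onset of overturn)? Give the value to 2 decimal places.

2.27 psu

Neutral buoyancy requires −α(T_deep − T_surf) + β(S_deep − S_surf′) = 0.
S_surf′ = S_deep − (α/β)·ΔT = 40.07 − (2.5 × 10⁻⁴/7.2 × 10⁻⁴)·(-3.3) = 41.2158 psu.
Increase required: 41.2158 − 38.95 = 2.2658 psu.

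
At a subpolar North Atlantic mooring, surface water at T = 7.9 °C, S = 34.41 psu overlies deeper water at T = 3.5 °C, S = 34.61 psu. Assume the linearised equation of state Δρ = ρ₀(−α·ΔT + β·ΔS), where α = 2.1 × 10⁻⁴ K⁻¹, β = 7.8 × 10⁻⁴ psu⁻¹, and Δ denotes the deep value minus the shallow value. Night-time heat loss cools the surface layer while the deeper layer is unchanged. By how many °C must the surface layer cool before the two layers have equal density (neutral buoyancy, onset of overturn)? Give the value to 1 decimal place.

Neutral buoyancy requires Δρ = 0, i.e. −α(T_deep − T_surf′) + β(S_deep − S_surf) = 0.
T_surf′ = T_deep − (β/α)·ΔS = 3.5 − (7.8 × 10⁻⁴/2.1 × 10⁻⁴)·(+0.20) = 2.757 °C.
Cooling required: 7.9 − (2.757) = 5.143 °C.

5.1 °C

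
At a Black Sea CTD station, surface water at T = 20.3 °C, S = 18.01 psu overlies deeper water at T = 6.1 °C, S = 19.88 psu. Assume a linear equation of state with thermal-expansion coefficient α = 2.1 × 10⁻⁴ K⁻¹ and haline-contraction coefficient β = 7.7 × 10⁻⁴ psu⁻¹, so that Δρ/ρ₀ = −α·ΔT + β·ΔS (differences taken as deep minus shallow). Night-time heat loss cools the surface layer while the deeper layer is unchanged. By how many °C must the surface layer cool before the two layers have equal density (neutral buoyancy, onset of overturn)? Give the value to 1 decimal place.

Neutral buoyancy requires Δρ = 0, i.e. −α(T_deep − T_surf′) + β(S_deep − S_surf) = 0.
T_surf′ = T_deep − (β/α)·ΔS = 6.1 − (7.7 × 10⁻⁴/2.1 × 10⁻⁴)·(+1.87) = -0.757 °C.
Cooling required: 20.3 − (-0.757) = 21.057 °C.

21.1 °C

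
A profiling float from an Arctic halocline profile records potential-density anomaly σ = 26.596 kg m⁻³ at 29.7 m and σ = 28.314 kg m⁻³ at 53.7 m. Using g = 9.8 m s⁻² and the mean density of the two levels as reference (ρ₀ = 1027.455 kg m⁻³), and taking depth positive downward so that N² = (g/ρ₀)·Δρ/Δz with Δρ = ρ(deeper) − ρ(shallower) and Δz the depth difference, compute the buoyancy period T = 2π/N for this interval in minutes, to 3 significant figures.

4.01 min

Δρ = 1028.314 − 1026.596 = 1.718 kg m⁻³ over Δz = 53.7 − 29.7 = 24 m.
N² = (9.8/1027.455) × (1.718/24) = 6.8277 × 10⁻⁴ s⁻².
N = √(6.8277 × 10⁻⁴) = 0.026130 rad s⁻¹, so T = 2π/N = 240.46 s = 4.0077 min ≈ 4.01 min.
A positive N² confirms static stability across the interval.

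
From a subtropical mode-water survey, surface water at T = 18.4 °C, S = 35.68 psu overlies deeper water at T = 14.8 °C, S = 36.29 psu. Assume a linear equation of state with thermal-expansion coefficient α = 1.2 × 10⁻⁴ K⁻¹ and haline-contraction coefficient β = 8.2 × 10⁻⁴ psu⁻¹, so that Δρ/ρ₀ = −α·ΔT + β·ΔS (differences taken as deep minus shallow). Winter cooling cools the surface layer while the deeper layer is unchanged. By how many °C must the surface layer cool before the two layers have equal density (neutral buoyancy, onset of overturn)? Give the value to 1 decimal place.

Neutral buoyancy requires Δρ = 0, i.e. −α(T_deep − T_surf′) + β(S_deep − S_surf) = 0.
T_surf′ = T_deep − (β/α)·ΔS = 14.8 − (8.2 × 10⁻⁴/1.2 × 10⁻⁴)·(+0.61) = 10.632 °C.
Cooling required: 18.4 − (10.632) = 7.768 °C.

7.8 °C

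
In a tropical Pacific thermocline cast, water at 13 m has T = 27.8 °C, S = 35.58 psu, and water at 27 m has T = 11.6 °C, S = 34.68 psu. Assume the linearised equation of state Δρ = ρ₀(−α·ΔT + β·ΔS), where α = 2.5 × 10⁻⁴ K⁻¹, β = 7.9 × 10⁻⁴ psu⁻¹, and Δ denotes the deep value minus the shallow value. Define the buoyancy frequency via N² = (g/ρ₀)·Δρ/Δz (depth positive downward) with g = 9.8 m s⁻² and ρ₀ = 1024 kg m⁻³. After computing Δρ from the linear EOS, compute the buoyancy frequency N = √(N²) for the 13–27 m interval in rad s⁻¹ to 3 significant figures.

ΔT = -16.2 K, ΔS = -0.90 psu (deep − shallow).
Δρ/ρ₀ = −αΔT + βΔS = 4.05 × 10⁻³ − 7.11 × 10⁻⁴ = 3.339 × 10⁻³, so Δρ ≈ 3.419 kg m⁻³.
N² = (g/ρ₀)·Δρ/Δz = g·(Δρ/ρ₀)/Δz = 9.8 × 3.339 × 10⁻³ / 14 = 2.3373 × 10⁻³ s⁻².
N = √(2.3373 × 10⁻³) = 0.048346 rad s⁻¹ ≈ 0.0483 rad s⁻¹.

0.0483 rad s⁻¹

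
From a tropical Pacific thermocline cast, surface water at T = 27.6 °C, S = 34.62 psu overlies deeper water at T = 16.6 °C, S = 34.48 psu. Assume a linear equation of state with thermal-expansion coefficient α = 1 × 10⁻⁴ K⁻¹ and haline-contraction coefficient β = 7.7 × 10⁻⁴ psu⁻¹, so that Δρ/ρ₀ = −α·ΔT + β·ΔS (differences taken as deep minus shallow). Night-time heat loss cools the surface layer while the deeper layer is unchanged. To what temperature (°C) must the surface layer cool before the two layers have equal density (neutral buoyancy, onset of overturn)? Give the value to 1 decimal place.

Neutral buoyancy requires Δρ = 0, i.e. −α(T_deep − T_surf′) + β(S_deep − S_surf) = 0.
T_surf′ = T_deep − (β/α)·ΔS = 16.6 − (7.7 × 10⁻⁴/1 × 10⁻⁴)·(-0.14) = 17.678 °C.
Cooling required: 27.6 − (17.678) = 9.922 °C.

17.7 °C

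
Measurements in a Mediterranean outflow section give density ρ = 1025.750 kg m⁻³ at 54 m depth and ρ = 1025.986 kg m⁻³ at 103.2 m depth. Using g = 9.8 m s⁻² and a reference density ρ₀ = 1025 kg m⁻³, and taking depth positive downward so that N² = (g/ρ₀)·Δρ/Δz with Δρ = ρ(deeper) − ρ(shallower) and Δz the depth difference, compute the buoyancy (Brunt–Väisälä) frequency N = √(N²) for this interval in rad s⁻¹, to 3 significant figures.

6.77 × 10⁻³ rad s⁻¹

Δρ = 1025.986 − 1025.750 = 0.236 kg m⁻³ over Δz = 103.2 − 54 = 49.2 m.
N² = (9.8/1025) × (0.236/49.2) = 4.5862 × 10⁻⁵ s⁻².
N = √(4.5862 × 10⁻⁵) = 6.7721 × 10⁻³ rad s⁻¹ ≈ 6.77 × 10⁻³ rad s⁻¹.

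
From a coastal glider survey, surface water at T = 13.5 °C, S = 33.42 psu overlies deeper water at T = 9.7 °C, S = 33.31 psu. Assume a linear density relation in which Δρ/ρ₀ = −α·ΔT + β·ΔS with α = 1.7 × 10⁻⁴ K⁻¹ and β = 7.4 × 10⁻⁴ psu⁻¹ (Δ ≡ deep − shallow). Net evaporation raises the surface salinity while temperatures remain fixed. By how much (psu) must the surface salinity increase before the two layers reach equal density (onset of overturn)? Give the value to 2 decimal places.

Neutral buoyancy requires −α(T_deep − T_surf) + β(S_deep − S_surf′) = 0.
S_surf′ = S_deep − (α/β)·ΔT = 33.31 − (1.7 × 10⁻⁴/7.4 × 10⁻⁴)·(-3.8) = 34.1830 psu.
Increase required: 34.1830 − 33.42 = 0.7630 psu.

0.76 psu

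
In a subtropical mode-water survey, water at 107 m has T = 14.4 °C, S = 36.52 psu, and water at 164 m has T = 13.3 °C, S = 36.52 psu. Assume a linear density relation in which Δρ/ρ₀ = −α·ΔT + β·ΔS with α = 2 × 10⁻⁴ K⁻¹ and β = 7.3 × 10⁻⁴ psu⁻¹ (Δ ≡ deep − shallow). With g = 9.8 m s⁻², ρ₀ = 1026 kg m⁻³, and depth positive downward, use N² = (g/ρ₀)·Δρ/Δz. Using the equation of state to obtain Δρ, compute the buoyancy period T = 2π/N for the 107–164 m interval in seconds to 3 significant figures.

ΔT = -1.1 K, ΔS = +0.00 psu (deep − shallow).
Δρ/ρ₀ = −αΔT + βΔS = 2.20 × 10⁻⁴ + 0 = 2.20 × 10⁻⁴, so Δρ ≈ 0.2257 kg m⁻³.
N² = (g/ρ₀)·Δρ/Δz = g·(Δρ/ρ₀)/Δz = 9.8 × 2.20 × 10⁻⁴ / 57 = 3.7825 × 10⁻⁵ s⁻².
N = √(3.7825 × 10⁻⁵) = 6.1502 × 10⁻³ rad s⁻¹ → T = 2π/N = 1.0216 × 10³ s ≈ 1.02 × 10³ s.

1.02 × 10³ s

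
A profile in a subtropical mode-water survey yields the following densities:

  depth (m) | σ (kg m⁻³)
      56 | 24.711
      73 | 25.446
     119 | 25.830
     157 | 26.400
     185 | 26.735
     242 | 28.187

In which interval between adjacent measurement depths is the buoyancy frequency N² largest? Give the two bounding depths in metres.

Compute the density gradient over each adjacent pair:
  56–73 m: Δρ/Δz = 0.735/17 = 0.043 kg m⁻⁴
  73–119 m: Δρ/Δz = 0.384/46 = 8.3 × 10⁻³ kg m⁻⁴
  119–157 m: Δρ/Δz = 0.570/38 = 0.015 kg m⁻⁴
  157–185 m: Δρ/Δz = 0.335/28 = 0.012 kg m⁻⁴
  185–242 m: Δρ/Δz = 1.452/57 = 0.025 kg m⁻⁴
The largest gradient is in the 56–73 m interval — the pycnocline.

56–73 m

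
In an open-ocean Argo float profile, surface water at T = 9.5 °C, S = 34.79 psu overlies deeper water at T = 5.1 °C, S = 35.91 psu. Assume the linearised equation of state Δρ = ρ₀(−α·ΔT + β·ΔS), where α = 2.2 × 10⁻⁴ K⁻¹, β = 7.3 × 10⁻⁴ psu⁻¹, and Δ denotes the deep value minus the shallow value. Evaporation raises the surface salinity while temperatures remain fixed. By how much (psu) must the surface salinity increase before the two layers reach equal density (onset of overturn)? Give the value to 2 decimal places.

Neutral buoyancy requires −α(T_deep − T_surf) + β(S_deep − S_surf′) = 0.
S_surf′ = S_deep − (α/β)·ΔT = 35.91 − (2.2 × 10⁻⁴/7.3 × 10⁻⁴)·(-4.4) = 37.2360 psu.
Increase required: 37.2360 − 34.79 = 2.4460 psu.

2.45 psu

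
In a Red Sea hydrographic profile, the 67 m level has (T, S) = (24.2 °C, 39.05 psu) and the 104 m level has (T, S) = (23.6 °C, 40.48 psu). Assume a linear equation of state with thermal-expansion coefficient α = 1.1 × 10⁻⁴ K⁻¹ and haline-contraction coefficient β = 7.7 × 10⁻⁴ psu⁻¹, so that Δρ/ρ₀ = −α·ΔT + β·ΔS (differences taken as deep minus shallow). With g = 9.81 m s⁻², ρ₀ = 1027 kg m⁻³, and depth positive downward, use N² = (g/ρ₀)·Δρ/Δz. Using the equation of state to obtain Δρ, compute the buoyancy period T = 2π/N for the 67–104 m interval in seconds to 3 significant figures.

ΔT = -0.6 K, ΔS = +1.43 psu (deep − shallow).
Δρ/ρ₀ = −αΔT + βΔS = 6.60 × 10⁻⁵ + 1.1011 × 10⁻³ = 1.1671 × 10⁻³, so Δρ ≈ 1.199 kg m⁻³.
N² = (g/ρ₀)·Δρ/Δz = g·(Δρ/ρ₀)/Δz = 9.81 × 1.1671 × 10⁻³ / 37 = 3.0944 × 10⁻⁴ s⁻².
N = √(3.0944 × 10⁻⁴) = 0.017591 rad s⁻¹ → T = 2π/N = 357.18 s ≈ 357 s.

357 s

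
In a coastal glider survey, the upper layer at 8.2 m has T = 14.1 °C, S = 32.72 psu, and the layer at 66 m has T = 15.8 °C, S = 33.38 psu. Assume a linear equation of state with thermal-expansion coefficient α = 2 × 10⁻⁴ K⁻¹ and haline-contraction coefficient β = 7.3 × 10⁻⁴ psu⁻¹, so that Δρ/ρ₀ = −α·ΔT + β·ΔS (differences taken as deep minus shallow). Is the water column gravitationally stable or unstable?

stable

ΔT = 15.8 − 14.1 = +1.7 K and ΔS = 33.38 − 32.72 = +0.66 psu (deep − shallow).
−αΔT = -3.40 × 10⁻⁴; βΔS = 4.818 × 10⁻⁴; sum Δρ/ρ₀ = 1.418 × 10⁻⁴.
Δρ/ρ₀ > 0, so Δρ > 0: deeper water is denser → statically stable.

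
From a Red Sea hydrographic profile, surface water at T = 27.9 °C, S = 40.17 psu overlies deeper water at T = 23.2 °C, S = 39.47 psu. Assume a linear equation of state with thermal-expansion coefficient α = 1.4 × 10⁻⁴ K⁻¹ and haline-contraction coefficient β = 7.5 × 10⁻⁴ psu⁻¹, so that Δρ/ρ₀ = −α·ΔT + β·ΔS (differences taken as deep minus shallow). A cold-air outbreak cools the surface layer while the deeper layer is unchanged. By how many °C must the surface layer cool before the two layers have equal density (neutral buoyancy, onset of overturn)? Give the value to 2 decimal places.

0.95 °C

Neutral buoyancy requires Δρ = 0, i.e. −α(T_deep − T_surf′) + β(S_deep − S_surf) = 0.
T_surf′ = T_deep − (β/α)·ΔS = 23.2 − (7.5 × 10⁻⁴/1.4 × 10⁻⁴)·(-0.70) = 26.9500 °C.
Cooling required: 27.9 − (26.9500) = 0.9500 °C.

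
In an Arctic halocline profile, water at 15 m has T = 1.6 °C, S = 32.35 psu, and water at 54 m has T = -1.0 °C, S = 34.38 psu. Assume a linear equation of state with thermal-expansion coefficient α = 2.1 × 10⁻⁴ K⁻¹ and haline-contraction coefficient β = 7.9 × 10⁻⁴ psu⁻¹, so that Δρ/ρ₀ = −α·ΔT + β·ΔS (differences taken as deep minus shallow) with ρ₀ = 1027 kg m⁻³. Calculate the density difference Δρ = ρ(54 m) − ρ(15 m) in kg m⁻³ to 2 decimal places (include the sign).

ΔT = -2.6 K, ΔS = +2.03 psu (deep − shallow).
Δρ/ρ₀ = −(2.1 × 10⁻⁴)(-2.6) + (7.9 × 10⁻⁴)(+2.03) = 2.1497 × 10⁻³.
Δρ = 1027 × (2.1497 × 10⁻³) = +2.21 kg m⁻³.
Positive Δρ: denser below, stable.

+2.21 kg m⁻³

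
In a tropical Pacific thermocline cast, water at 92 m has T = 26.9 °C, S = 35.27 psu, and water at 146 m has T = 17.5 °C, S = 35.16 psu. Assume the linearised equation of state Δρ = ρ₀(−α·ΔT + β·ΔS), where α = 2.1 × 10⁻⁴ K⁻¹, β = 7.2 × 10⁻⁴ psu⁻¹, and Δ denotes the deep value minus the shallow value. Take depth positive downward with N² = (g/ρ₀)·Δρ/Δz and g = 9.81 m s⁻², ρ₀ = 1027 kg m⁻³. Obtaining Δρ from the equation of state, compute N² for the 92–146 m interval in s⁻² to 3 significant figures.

ΔT = -9.4 K, ΔS = -0.11 psu (deep − shallow).
Δρ/ρ₀ = −αΔT + βΔS = 1.974 × 10⁻³ − 7.92 × 10⁻⁵ = 1.8948 × 10⁻³, so Δρ ≈ 1.946 kg m⁻³.
N² = (g/ρ₀)·Δρ/Δz = g·(Δρ/ρ₀)/Δz = 9.81 × 1.8948 × 10⁻³ / 54 = 3.4422 × 10⁻⁴ s⁻² ≈ 3.44 × 10⁻⁴ s⁻².

3.44 × 10⁻⁴ s⁻²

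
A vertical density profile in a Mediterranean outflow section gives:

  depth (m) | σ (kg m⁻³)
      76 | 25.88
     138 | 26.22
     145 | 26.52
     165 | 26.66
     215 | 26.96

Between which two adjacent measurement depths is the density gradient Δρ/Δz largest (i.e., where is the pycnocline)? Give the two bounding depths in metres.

Compute the density gradient over each adjacent pair:
  76–138 m: Δρ/Δz = 0.34/62 = 5.5 × 10⁻³ kg m⁻⁴
  138–145 m: Δρ/Δz = 0.30/7 = 0.043 kg m⁻⁴
  145–165 m: Δρ/Δz = 0.14/20 = 7.0 × 10⁻³ kg m⁻⁴
  165–215 m: Δρ/Δz = 0.30/50 = 6.0 × 10⁻³ kg m⁻⁴
The largest gradient is in the 138–145 m interval — the pycnocline.

138–145 m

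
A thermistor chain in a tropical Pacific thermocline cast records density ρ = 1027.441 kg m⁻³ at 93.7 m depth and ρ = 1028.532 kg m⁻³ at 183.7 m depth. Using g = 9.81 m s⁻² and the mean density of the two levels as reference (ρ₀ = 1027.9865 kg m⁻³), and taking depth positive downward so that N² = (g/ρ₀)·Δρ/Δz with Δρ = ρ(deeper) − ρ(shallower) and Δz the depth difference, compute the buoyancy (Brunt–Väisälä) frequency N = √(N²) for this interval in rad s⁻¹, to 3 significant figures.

0.0108 rad s⁻¹

Δρ = 1028.532 − 1027.441 = 1.091 kg m⁻³ over Δz = 183.7 − 93.7 = 90 m.
N² = (9.81/1027.9865) × (1.091/90) = 1.1568 × 10⁻⁴ s⁻².
N = √(1.1568 × 10⁻⁴) = 0.010755 rad s⁻¹ ≈ 0.0108 rad s⁻¹.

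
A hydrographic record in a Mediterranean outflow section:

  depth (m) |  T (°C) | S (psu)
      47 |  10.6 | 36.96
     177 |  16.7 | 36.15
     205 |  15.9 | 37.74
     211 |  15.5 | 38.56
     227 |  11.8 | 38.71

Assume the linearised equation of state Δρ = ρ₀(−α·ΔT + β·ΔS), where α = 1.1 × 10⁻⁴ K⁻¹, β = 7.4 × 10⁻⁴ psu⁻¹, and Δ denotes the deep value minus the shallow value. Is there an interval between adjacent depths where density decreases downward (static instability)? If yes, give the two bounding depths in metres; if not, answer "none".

47–177 m

Evaluate Δρ/ρ₀ = −αΔT + βΔS across each adjacent pair:
  47–177 m: −αΔT+βΔS = −(1.1 × 10⁻⁴)(+6.1)+(7.4 × 10⁻⁴)(-0.81) = -1.3 × 10⁻³ → UNSTABLE
  177–205 m: −αΔT+βΔS = −(1.1 × 10⁻⁴)(-0.8)+(7.4 × 10⁻⁴)(+1.59) = 1.3 × 10⁻³ → stable
  205–211 m: −αΔT+βΔS = −(1.1 × 10⁻⁴)(-0.4)+(7.4 × 10⁻⁴)(+0.82) = 6.5 × 10⁻⁴ → stable
  211–227 m: −αΔT+βΔS = −(1.1 × 10⁻⁴)(-3.7)+(7.4 × 10⁻⁴)(+0.15) = 5.2 × 10⁻⁴ → stable
The 47–177 m interval has Δρ < 0: lighter water underlies denser water.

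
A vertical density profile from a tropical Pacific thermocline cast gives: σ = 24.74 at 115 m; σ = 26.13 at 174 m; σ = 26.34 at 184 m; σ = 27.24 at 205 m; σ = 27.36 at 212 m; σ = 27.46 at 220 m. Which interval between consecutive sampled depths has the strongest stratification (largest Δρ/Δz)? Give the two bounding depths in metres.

Compute the density gradient over each adjacent pair:
  115–174 m: Δρ/Δz = 1.39/59 = 0.024 kg m⁻⁴
  174–184 m: Δρ/Δz = 0.21/10 = 0.021 kg m⁻⁴
  184–205 m: Δρ/Δz = 0.90/21 = 0.043 kg m⁻⁴
  205–212 m: Δρ/Δz = 0.12/7 = 0.017 kg m⁻⁴
  212–220 m: Δρ/Δz = 0.10/8 = 0.013 kg m⁻⁴
The largest gradient is in the 184–205 m interval — the pycnocline.

184–205 m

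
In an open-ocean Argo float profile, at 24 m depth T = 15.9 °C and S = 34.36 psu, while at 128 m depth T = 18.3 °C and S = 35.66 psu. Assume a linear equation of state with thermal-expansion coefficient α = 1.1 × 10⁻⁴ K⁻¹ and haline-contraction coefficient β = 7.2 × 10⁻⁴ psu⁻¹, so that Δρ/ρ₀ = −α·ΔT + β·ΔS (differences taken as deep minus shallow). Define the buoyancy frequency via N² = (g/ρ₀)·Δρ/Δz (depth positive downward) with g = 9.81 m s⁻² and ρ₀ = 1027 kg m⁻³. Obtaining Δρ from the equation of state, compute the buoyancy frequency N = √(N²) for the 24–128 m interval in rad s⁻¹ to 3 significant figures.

ΔT = +2.4 K, ΔS = +1.30 psu (deep − shallow).
Δρ/ρ₀ = −αΔT + βΔS = -2.64 × 10⁻⁴ + 9.36 × 10⁻⁴ = 6.72 × 10⁻⁴, so Δρ ≈ 0.6901 kg m⁻³.
N² = (g/ρ₀)·Δρ/Δz = g·(Δρ/ρ₀)/Δz = 9.81 × 6.72 × 10⁻⁴ / 104 = 6.3388 × 10⁻⁵ s⁻².
N = √(6.3388 × 10⁻⁵) = 7.9617 × 10⁻³ rad s⁻¹ ≈ 7.96 × 10⁻³ rad s⁻¹.

7.96 × 10⁻³ rad s⁻¹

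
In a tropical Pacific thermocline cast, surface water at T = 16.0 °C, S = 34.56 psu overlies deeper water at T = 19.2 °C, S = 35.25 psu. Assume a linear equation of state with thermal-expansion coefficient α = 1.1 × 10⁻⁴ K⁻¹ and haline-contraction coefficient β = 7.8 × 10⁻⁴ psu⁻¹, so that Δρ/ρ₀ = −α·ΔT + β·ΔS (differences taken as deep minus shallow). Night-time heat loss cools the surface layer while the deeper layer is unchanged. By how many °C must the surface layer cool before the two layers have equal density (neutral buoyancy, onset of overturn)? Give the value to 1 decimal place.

1.7 °C

Neutral buoyancy requires Δρ = 0, i.e. −α(T_deep − T_surf′) + β(S_deep − S_surf) = 0.
T_surf′ = T_deep − (β/α)·ΔS = 19.2 − (7.8 × 10⁻⁴/1.1 × 10⁻⁴)·(+0.69) = 14.307 °C.
Cooling required: 16.0 − (14.307) = 1.693 °C.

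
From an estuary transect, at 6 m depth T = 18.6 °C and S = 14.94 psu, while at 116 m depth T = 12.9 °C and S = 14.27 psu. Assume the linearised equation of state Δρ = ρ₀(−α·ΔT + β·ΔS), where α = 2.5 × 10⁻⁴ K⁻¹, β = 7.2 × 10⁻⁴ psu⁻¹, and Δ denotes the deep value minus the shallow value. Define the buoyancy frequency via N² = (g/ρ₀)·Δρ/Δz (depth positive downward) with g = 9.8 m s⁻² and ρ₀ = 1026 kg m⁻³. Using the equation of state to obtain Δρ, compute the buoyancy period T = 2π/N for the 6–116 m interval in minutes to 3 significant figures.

ΔT = -5.7 K, ΔS = -0.67 psu (deep − shallow).
Δρ/ρ₀ = −αΔT + βΔS = 1.425 × 10⁻³ − 4.824 × 10⁻⁴ = 9.426 × 10⁻⁴, so Δρ ≈ 0.9671 kg m⁻³.
N² = (g/ρ₀)·Δρ/Δz = g·(Δρ/ρ₀)/Δz = 9.8 × 9.426 × 10⁻⁴ / 110 = 8.3977 × 10⁻⁵ s⁻².
N = √(8.3977 × 10⁻⁵) = 9.1639 × 10⁻³ rad s⁻¹ → T = 2π/N = 685.65 s = 11.428 min ≈ 11.4 min.

11.4 min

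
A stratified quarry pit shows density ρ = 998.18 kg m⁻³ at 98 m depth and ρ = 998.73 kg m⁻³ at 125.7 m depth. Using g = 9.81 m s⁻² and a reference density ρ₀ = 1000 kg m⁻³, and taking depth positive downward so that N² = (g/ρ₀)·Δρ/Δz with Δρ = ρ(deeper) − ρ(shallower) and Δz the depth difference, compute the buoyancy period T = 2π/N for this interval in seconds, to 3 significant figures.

450 s

Δρ = 998.73 − 998.18 = 0.55 kg m⁻³ over Δz = 125.7 − 98 = 27.7 m.
N² = (9.81/1000) × (0.55/27.7) = 1.9478 × 10⁻⁴ s⁻².
N = √(1.9478 × 10⁻⁴) = 0.013956 rad s⁻¹, so T = 2π/N = 450.21 s ≈ 450 s.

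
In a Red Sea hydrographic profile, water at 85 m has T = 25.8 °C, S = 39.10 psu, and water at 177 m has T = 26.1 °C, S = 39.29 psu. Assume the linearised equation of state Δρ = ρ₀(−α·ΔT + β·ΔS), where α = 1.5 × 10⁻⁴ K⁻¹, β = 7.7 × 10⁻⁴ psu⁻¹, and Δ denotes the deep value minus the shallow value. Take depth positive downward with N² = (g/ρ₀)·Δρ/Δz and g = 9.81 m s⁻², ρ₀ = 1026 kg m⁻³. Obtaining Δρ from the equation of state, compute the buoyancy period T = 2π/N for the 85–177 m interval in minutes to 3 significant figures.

ΔT = +0.3 K, ΔS = +0.19 psu (deep − shallow).
Δρ/ρ₀ = −αΔT + βΔS = -4.50 × 10⁻⁵ + 1.463 × 10⁻⁴ = 1.013 × 10⁻⁴, so Δρ ≈ 0.1039 kg m⁻³.
N² = (g/ρ₀)·Δρ/Δz = g·(Δρ/ρ₀)/Δz = 9.81 × 1.013 × 10⁻⁴ / 92 = 1.0802 × 10⁻⁵ s⁻².
N = √(1.0802 × 10⁻⁵) = 3.2866 × 10⁻³ rad s⁻¹ → T = 2π/N = 1.9118 × 10³ s = 31.863 min ≈ 31.9 min.

31.9 min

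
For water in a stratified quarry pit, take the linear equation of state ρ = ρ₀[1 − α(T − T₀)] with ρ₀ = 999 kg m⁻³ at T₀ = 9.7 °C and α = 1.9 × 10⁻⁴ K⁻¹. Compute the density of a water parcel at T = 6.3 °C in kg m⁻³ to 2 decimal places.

T − T₀ = -3.4 K.
Bracket = 1 − α·(-3.4) = 1 + (6.46 × 10⁻⁴) = 1.0006460.
ρ = 999 × 1.0006460 = 999.65 kg m⁻³.

999.65 kg m⁻³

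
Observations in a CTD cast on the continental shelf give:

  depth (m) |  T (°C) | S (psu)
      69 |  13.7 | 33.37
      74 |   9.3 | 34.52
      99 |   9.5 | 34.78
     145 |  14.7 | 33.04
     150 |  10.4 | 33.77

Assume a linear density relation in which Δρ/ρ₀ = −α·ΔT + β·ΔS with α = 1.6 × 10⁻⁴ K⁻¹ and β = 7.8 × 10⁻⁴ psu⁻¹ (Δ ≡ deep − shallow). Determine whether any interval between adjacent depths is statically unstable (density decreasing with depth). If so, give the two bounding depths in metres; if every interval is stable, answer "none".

99–145 m

Evaluate Δρ/ρ₀ = −αΔT + βΔS across each adjacent pair:
  69–74 m: −αΔT+βΔS = −(1.6 × 10⁻⁴)(-4.4)+(7.8 × 10⁻⁴)(+1.15) = 1.6 × 10⁻³ → stable
  74–99 m: −αΔT+βΔS = −(1.6 × 10⁻⁴)(+0.2)+(7.8 × 10⁻⁴)(+0.26) = 1.7 × 10⁻⁴ → stable
  99–145 m: −αΔT+βΔS = −(1.6 × 10⁻⁴)(+5.2)+(7.8 × 10⁻⁴)(-1.74) = -2.2 × 10⁻³ → UNSTABLE
  145–150 m: −αΔT+βΔS = −(1.6 × 10⁻⁴)(-4.3)+(7.8 × 10⁻⁴)(+0.73) = 1.3 × 10⁻³ → stable
The 99–145 m interval has Δρ < 0: lighter water underlies denser water.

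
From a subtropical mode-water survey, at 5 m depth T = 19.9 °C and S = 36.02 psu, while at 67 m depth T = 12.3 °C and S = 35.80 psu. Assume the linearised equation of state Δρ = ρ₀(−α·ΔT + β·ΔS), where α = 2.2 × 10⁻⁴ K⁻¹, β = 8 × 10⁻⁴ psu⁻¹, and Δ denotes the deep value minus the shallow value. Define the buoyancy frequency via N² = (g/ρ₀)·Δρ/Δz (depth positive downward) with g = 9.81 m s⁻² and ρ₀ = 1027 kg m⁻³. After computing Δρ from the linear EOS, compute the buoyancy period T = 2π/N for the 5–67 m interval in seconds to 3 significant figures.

ΔT = -7.6 K, ΔS = -0.22 psu (deep − shallow).
Δρ/ρ₀ = −αΔT + βΔS = 1.672 × 10⁻³ − 1.76 × 10⁻⁴ = 1.496 × 10⁻³, so Δρ ≈ 1.536 kg m⁻³.
N² = (g/ρ₀)·Δρ/Δz = g·(Δρ/ρ₀)/Δz = 9.81 × 1.496 × 10⁻³ / 62 = 2.3671 × 10⁻⁴ s⁻².
N = √(2.3671 × 10⁻⁴) = 0.015385 rad s⁻¹ → T = 2π/N = 408.40 s ≈ 408 s.

408 s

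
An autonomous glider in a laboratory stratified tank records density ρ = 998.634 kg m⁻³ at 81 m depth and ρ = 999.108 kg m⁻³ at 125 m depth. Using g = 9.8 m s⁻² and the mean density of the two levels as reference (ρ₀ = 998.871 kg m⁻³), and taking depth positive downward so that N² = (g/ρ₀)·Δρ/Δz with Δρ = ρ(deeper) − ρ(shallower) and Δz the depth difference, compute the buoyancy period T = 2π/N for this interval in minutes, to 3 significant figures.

Δρ = 999.108 − 998.634 = 0.474 kg m⁻³ over Δz = 125 − 81 = 44 m.
N² = (9.8/998.871) × (0.474/44) = 1.0569 × 10⁻⁴ s⁻².
N = √(1.0569 × 10⁻⁴) = 0.010281 rad s⁻¹, so T = 2π/N = 611.15 s = 10.186 min ≈ 10.2 min.

10.2 min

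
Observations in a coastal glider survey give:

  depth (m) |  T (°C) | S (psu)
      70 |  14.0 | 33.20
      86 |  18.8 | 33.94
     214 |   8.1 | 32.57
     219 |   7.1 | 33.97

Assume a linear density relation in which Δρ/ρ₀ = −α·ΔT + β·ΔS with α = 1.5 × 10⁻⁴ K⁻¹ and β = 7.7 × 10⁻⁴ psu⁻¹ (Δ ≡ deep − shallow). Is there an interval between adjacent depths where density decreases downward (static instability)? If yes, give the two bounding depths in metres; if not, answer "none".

70–86 m

Evaluate Δρ/ρ₀ = −αΔT + βΔS across each adjacent pair:
  70–86 m: −αΔT+βΔS = −(1.5 × 10⁻⁴)(+4.8)+(7.7 × 10⁻⁴)(+0.74) = -1.5 × 10⁻⁴ → UNSTABLE
  86–214 m: −αΔT+βΔS = −(1.5 × 10⁻⁴)(-10.7)+(7.7 × 10⁻⁴)(-1.37) = 5.5 × 10⁻⁴ → stable
  214–219 m: −αΔT+βΔS = −(1.5 × 10⁻⁴)(-1.0)+(7.7 × 10⁻⁴)(+1.40) = 1.2 × 10⁻³ → stable
The 70–86 m interval has Δρ < 0: lighter water underlies denser water.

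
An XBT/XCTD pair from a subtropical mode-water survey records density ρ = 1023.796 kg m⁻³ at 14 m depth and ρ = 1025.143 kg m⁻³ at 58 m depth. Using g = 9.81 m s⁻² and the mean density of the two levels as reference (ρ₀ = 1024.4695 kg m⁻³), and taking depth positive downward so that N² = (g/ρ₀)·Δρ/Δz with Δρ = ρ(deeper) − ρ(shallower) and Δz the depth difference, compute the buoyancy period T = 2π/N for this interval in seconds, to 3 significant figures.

Δρ = 1025.143 − 1023.796 = 1.347 kg m⁻³ over Δz = 58 − 14 = 44 m.
N² = (9.81/1024.4695) × (1.347/44) = 2.9315 × 10⁻⁴ s⁻².
N = √(2.9315 × 10⁻⁴) = 0.017122 rad s⁻¹, so T = 2π/N = 366.97 s ≈ 367 s.

367 s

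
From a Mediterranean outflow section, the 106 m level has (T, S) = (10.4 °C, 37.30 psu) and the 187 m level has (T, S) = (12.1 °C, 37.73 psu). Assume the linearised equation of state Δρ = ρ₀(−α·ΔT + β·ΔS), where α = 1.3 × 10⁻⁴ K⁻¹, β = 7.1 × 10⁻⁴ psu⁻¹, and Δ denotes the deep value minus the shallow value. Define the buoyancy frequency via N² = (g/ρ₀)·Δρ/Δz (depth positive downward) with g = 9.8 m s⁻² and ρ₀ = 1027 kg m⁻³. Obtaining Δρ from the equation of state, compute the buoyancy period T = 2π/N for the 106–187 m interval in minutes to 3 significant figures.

32.8 min

ΔT = +1.7 K, ΔS = +0.43 psu (deep − shallow).
Δρ/ρ₀ = −αΔT + βΔS = -2.21 × 10⁻⁴ + 3.053 × 10⁻⁴ = 8.43 × 10⁻⁵, so Δρ ≈ 0.08658 kg m⁻³.
N² = (g/ρ₀)·Δρ/Δz = g·(Δρ/ρ₀)/Δz = 9.8 × 8.43 × 10⁻⁵ / 81 = 1.0199 × 10⁻⁵ s⁻².
N = √(1.0199 × 10⁻⁵) = 3.1936 × 10⁻³ rad s⁻¹ → T = 2π/N = 1.9674 × 10³ s = 32.790 min ≈ 32.8 min.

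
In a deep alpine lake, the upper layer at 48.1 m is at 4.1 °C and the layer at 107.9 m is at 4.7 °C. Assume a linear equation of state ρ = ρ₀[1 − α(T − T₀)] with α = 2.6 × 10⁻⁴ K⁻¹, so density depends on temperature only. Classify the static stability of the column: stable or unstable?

ΔT = 4.7 − 4.1 = +0.6 K, so Δρ/ρ₀ = −αΔT = -1.56 × 10⁻⁴.
Δρ/ρ₀ < 0, so Δρ < 0: deeper water is lighter → statically unstable; the column would overturn.

unstable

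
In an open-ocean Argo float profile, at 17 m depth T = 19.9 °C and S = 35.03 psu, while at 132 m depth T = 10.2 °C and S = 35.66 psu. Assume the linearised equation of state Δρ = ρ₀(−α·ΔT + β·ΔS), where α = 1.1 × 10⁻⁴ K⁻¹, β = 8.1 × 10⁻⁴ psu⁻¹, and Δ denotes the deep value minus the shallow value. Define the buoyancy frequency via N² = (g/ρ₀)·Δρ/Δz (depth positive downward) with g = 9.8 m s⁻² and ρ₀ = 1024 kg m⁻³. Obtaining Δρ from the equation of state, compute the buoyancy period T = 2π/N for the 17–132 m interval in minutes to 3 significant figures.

9.03 min

ΔT = -9.7 K, ΔS = +0.63 psu (deep − shallow).
Δρ/ρ₀ = −αΔT + βΔS = 1.067 × 10⁻³ + 5.103 × 10⁻⁴ = 1.5773 × 10⁻³, so Δρ ≈ 1.615 kg m⁻³.
N² = (g/ρ₀)·Δρ/Δz = g·(Δρ/ρ₀)/Δz = 9.8 × 1.5773 × 10⁻³ / 115 = 1.3441 × 10⁻⁴ s⁻².
N = √(1.3441 × 10⁻⁴) = 0.011594 rad s⁻¹ → T = 2π/N = 541.93 s = 9.0322 min ≈ 9.03 min.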